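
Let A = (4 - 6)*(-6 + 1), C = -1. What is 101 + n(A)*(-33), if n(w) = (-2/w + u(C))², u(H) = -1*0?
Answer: 2492/25 ≈ 99.680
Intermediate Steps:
u(H) = 0
A = 10 (A = -2*(-5) = 10)
n(w) = 4/w² (n(w) = (-2/w + 0)² = (-2/w)² = 4/w²)
101 + n(A)*(-33) = 101 + (4/10²)*(-33) = 101 + (4*(1/100))*(-33) = 101 + (1/25)*(-33) = 101 - 33/25 = 2492/25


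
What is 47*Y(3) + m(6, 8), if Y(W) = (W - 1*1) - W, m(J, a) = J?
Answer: -41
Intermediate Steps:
Y(W) = -1 (Y(W) = (W - 1) - W = (-1 + W) - W = -1)
47*Y(3) + m(6, 8) = 47*(-1) + 6 = -47 + 6 = -41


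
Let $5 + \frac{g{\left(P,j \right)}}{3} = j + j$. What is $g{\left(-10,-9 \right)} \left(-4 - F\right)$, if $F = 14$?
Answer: $1242$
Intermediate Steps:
$g{\left(P,j \right)} = -15 + 6 j$ ($g{\left(P,j \right)} = -15 + 3 \left(j + j\right) = -15 + 3 \cdot 2 j = -15 + 6 j$)
$g{\left(-10,-9 \right)} \left(-4 - F\right) = \left(-15 + 6 \left(-9\right)\right) \left(-4 - 14\right) = \left(-15 - 54\right) \left(-4 - 14\right) = \left(-69\right) \left(-18\right) = 1242$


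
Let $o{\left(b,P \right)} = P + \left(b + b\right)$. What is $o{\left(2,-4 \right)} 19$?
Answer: $0$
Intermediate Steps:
$o{\left(b,P \right)} = P + 2 b$
$o{\left(2,-4 \right)} 19 = \left(-4 + 2 \cdot 2\right) 19 = \left(-4 + 4\right) 19 = 0 \cdot 19 = 0$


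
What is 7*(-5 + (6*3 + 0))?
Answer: 91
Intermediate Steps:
7*(-5 + (6*3 + 0)) = 7*(-5 + (18 + 0)) = 7*(-5 + 18) = 7*13 = 91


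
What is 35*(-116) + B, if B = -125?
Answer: -4185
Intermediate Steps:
35*(-116) + B = 35*(-116) - 125 = -4060 - 125 = -4185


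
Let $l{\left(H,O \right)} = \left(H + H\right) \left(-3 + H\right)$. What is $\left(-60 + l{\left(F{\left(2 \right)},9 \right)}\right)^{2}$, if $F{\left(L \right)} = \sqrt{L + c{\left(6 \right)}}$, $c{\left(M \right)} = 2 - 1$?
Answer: $3024 + 648 \sqrt{3} \approx 4146.4$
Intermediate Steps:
$c{\left(M \right)} = 1$
$F{\left(L \right)} = \sqrt{1 + L}$ ($F{\left(L \right)} = \sqrt{L + 1} = \sqrt{1 + L}$)
$l{\left(H,O \right)} = 2 H \left(-3 + H\right)$
$\left(-60 + l{\left(F{\left(2 \right)},9 \right)}\right)^{2} = \left(-60 + 2 \sqrt{1 + 2} \left(-3 + \sqrt{1 + 2}\right)\right)^{2} = \left(-60 + 2 \sqrt{3} \left(-3 + \sqrt{3}\right)\right)^{2}$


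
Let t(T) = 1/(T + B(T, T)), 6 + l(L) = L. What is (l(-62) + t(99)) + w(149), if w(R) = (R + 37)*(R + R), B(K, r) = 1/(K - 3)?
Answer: 526196896/9505 ≈ 55360.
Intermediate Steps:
l(L) = -6 + L
B(K, r) = 1/(-3 + K)
w(R) = 2*R*(37 + R) (w(R) = (37 + R)*(2*R) = 2*R*(37 + R))
t(T) = 1/(T + 1/(-3 + T))
(l(-62) + t(99)) + w(149) = ((-6 - 62) + (-3 + 99)/(1 + 99*(-3 + 99))) + 2*149*(37 + 149) = (-68 + 96/(1 + 99*96)) + 2*149*186 = (-68 + 96/(1 + 9504)) + 55428 = (-68 + 96/9505) + 55428 = -646244/9505 + 55428 = 526196896/9505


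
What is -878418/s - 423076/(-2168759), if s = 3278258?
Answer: -259062330827/3554875770911 ≈ -0.072875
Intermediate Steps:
-878418/s - 423076/(-2168759) = -878418/3278258 - 423076/(-2168759) = -878418*1/3278258 - 423076*(-1/2168759) = -439209/1639129 + 423076/2168759 = -259062330827/3554875770911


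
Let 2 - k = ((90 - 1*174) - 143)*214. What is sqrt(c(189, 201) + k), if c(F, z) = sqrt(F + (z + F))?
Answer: sqrt(48580 + sqrt(579)) ≈ 220.46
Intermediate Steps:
c(F, z) = sqrt(z + 2*F) (c(F, z) = sqrt(F + (F + z)) = sqrt(z + 2*F))
k = 48580 (k = 2 - ((90 - 1*174) - 143)*214 = 2 - ((90 - 174) - 143)*214 = 2 - (-84 - 143)*214 = 2 - (-227)*214 = 2 - 1*(-48578) = 2 + 48578 = 48580)
sqrt(c(189, 201) + k) = sqrt(sqrt(201 + 2*189) + 48580) = sqrt(sqrt(201 + 378) + 48580) = sqrt(sqrt(579) + 48580) = sqrt(48580 + sqrt(579))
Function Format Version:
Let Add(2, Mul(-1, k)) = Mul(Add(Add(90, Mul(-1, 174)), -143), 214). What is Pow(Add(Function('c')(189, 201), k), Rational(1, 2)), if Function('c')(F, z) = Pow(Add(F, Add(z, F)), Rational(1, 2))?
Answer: Pow(Add(48580, Pow(579, Rational(1, 2))), Rational(1, 2)) ≈ 220.46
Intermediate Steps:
Function('c')(F, z) = Pow(Add(z, Mul(2, F)), Rational(1, 2)) (Function('c')(F, z) = Pow(Add(F, Add(F, z)), Rational(1, 2)) = Pow(Add(z, Mul(2, F)), Rational(1, 2)))
k = 48580 (k = Add(2, Mul(-1, Mul(Add(Add(90, Mul(-1, 174)), -143), 214))) = Add(2, Mul(-1, Mul(Add(Add(90, -174), -143), 214))) = Add(2, Mul(-1, Mul(Add(-84, -143), 214))) = Add(2, Mul(-1, Mul(-227, 214))) = Add(2, Mul(-1, -48578)) = Add(2, 48578) = 48580)
Pow(Add(Function('c')(189, 201), k), Rational(1, 2)) = Pow(Add(Pow(Add(201, Mul(2, 189)), Rational(1, 2)), 48580), Rational(1, 2)) = Pow(Add(Pow(Add(201, 378), Rational(1, 2)), 48580), Rational(1, 2)) = Pow(Add(Pow(579, Rational(1, 2)), 48580), Rational(1, 2)) = Pow(Add(48580, Pow(579, Rational(1, 2))), Rational(1, 2))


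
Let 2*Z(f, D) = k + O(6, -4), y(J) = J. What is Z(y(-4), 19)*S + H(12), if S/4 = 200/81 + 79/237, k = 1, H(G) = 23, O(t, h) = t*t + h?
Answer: 5615/27 ≈ 207.96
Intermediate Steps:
O(t, h) = h + t² (O(t, h) = t² + h = h + t²)
S = 908/81 (S = 4*(200/81 + 79/237) = 4*(200*(1/81) + 79*(1/237)) = 4*(200/81 + ⅓) = 4*(227/81) = 908/81 ≈ 11.210)
Z(f, D) = 33/2 (Z(f, D) = (1 + (-4 + 6²))/2 = (1 + (-4 + 36))/2 = (1 + 32)/2 = (½)*33 = 33/2)
Z(y(-4), 19)*S + H(12) = (33/2)*(908/81) + 23 = 4994/27 + 23 = 5615/27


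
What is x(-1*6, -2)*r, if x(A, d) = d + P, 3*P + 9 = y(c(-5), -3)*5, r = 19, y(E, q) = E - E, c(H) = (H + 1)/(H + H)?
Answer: -95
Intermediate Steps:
c(H) = (1 + H)/(2*H) (c(H) = (1 + H)/((2*H)) = (1 + H)*(1/(2*H)) = (1 + H)/(2*H))
y(E, q) = 0
P = -3 (P = -3 + (0*5)/3 = -3 + (⅓)*0 = -3 + 0 = -3)
x(A, d) = -3 + d (x(A, d) = d - 3 = -3 + d)
x(-1*6, -2)*r = (-3 - 2)*19 = -5*19 = -95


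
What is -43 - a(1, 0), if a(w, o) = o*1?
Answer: -43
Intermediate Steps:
a(w, o) = o
-43 - a(1, 0) = -43 - 1*0 = -43 + 0 = -43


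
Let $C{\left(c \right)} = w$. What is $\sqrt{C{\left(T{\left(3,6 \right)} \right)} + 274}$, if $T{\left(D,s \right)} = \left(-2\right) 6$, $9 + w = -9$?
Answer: $16$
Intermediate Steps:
$w = -18$ ($w = -9 - 9 = -18$)
$T{\left(D,s \right)} = -12$
$C{\left(c \right)} = -18$
$\sqrt{C{\left(T{\left(3,6 \right)} \right)} + 274} = \sqrt{-18 + 274} = \sqrt{256} = 16$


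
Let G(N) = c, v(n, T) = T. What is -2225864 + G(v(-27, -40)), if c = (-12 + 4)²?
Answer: -2225800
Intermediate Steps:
c = 64 (c = (-8)² = 64)
G(N) = 64
-2225864 + G(v(-27, -40)) = -2225864 + 64 = -2225800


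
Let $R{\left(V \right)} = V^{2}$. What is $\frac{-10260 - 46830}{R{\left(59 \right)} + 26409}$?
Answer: $- \frac{5709}{2989} \approx -1.91$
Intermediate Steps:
$\frac{-10260 - 46830}{R{\left(59 \right)} + 26409} = \frac{-10260 - 46830}{59^{2} + 26409} = \frac{-10260 - 46830}{3481 + 26409} = - \frac{57090}{29890} = \left(-57090\right) \frac{1}{29890} = - \frac{5709}{2989}$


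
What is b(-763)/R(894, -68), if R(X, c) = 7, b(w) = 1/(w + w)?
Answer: -1/10682 ≈ -9.3615e-5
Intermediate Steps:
b(w) = 1/(2*w)
b(-763)/R(894, -68) = ((½)/(-763))/7 = ((½)*(-1/763))*(⅐) = -1/1526*⅐ = -1/10682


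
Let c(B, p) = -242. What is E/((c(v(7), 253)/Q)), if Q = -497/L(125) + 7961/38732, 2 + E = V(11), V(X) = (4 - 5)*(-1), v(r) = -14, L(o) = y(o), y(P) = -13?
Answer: 19353297/121850872 ≈ 0.15883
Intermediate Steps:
L(o) = -13
V(X) = 1 (V(X) = -1*(-1) = 1)
E = -1 (E = -2 + 1 = -1)
Q = 19353297/503516 (Q = -497/(-13) + 7961/38732 = -497*(-1/13) + 7961*(1/38732) = 497/13 + 7961/38732 = 19353297/503516 ≈ 38.436)
E/((c(v(7), 253)/Q)) = -1/((-242/19353297/503516)) = -1/((-242*503516/19353297)) = -1/(-121850872/19353297) = -1*(-19353297/121850872) = 19353297/121850872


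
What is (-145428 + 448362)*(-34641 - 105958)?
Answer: -42592217466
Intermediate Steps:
(-145428 + 448362)*(-34641 - 105958) = 302934*(-140599) = -42592217466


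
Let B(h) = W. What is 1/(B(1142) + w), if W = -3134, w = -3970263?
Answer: -1/3973397 ≈ -2.5167e-7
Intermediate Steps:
B(h) = -3134
1/(B(1142) + w) = 1/(-3134 - 3970263) = 1/(-3973397) = -1/3973397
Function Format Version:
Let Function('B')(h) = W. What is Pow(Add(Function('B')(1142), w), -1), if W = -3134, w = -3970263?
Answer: Rational(-1, 3973397) ≈ -2.5167e-7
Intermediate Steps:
Function('B')(h) = -3134
Pow(Add(Function('B')(1142), w), -1) = Pow(Add(-3134, -3970263), -1) = Pow(-3973397, -1) = Rational(-1, 3973397)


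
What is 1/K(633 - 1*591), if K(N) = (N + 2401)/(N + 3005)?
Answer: 3047/2443 ≈ 1.2472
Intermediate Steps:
K(N) = (2401 + N)/(3005 + N)
1/K(633 - 1*591) = 1/((2401 + (633 - 1*591))/(3005 + (633 - 1*591))) = 1/((2401 + (633 - 591))/(3005 + (633 - 591))) = 1/((2401 + 42)/(3005 + 42)) = 1/(2443/3047) = 3047/2443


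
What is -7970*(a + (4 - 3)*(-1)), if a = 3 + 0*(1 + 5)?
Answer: -15940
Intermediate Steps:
a = 3 (a = 3 + 0*6 = 3 + 0 = 3)
-7970*(a + (4 - 3)*(-1)) = -7970*(3 + (4 - 3)*(-1)) = -7970*(3 + 1*(-1)) = -7970*(3 - 1) = -7970*2 = -1594*10 = -15940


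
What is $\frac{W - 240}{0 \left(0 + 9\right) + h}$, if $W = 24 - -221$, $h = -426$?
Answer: $- \frac{5}{426} \approx -0.011737$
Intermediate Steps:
$W = 245$ ($W = 24 + 221 = 245$)
$\frac{W - 240}{0 \left(0 + 9\right) + h} = \frac{245 - 240}{0 \left(0 + 9\right) - 426} = \frac{5}{0 \cdot 9 - 426} = \frac{5}{0 - 426} = \frac{5}{-426} = 5 \left(- \frac{1}{426}\right) = - \frac{5}{426}$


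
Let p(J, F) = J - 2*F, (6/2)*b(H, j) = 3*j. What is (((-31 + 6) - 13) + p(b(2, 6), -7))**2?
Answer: 324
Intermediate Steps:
b(H, j) = j (b(H, j) = (3*j)/3 = j)
(((-31 + 6) - 13) + p(b(2, 6), -7))**2 = (((-31 + 6) - 13) + (6 - 2*(-7)))**2 = ((-25 - 13) + (6 + 14))**2 = (-38 + 20)**2 = (-18)**2 = 324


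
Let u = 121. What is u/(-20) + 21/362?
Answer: -21691/3620 ≈ -5.9920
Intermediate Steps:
u/(-20) + 21/362 = 121/(-20) + 21/362 = 121*(-1/20) + 21*(1/362) = -121/20 + 21/362 = -21691/3620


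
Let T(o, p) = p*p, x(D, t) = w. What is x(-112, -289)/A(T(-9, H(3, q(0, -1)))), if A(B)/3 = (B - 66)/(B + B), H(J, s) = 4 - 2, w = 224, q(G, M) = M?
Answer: -896/93 ≈ -9.6344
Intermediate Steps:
x(D, t) = 224
H(J, s) = 2
T(o, p) = p²
A(B) = 3*(-66 + B)/(2*B) (A(B) = 3*((B - 66)/(B + B)) = 3*((-66 + B)/((2*B))) = 3*((-66 + B)*(1/(2*B))) = 3*((-66 + B)/(2*B)) = 3*(-66 + B)/(2*B))
x(-112, -289)/A(T(-9, H(3, q(0, -1)))) = 224/(3/2 - 99/(2²)) = 224/(3/2 - 99/4) = 224/(-93/4) = 224*(-4/93) = -896/93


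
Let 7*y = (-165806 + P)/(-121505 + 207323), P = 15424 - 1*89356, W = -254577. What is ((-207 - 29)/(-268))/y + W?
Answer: -2044582379088/8031223 ≈ -2.5458e+5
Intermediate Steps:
P = -73932 (P = 15424 - 89356 = -73932)
y = -119869/300363 (y = ((-165806 - 73932)/(-121505 + 207323))/7 = (-239738/85818)/7 = (-239738*1/85818)/7 = (1/7)*(-119869/42909) = -119869/300363 ≈ -0.39908)
((-207 - 29)/(-268))/y + W = ((-207 - 29)/(-268))/(-119869/300363) - 254577 = -236*(-1/268)*(-300363/119869) - 254577 = (59/67)*(-300363/119869) - 254577 = -17721417/8031223 - 254577 = -2044582379088/8031223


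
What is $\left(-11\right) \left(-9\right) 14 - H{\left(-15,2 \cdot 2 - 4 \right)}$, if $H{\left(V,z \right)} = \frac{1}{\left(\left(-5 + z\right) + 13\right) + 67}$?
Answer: $\frac{103949}{75} \approx 1386.0$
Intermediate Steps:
$H{\left(V,z \right)} = \frac{1}{75 + z}$ ($H{\left(V,z \right)} = \frac{1}{\left(8 + z\right) + 67} = \frac{1}{75 + z}$)
$\left(-11\right) \left(-9\right) 14 - H{\left(-15,2 \cdot 2 - 4 \right)} = \left(-11\right) \left(-9\right) 14 - \frac{1}{75 + \left(2 \cdot 2 - 4\right)} = 99 \cdot 14 - \frac{1}{75 + \left(4 - 4\right)} = 1386 - \frac{1}{75 + 0} = 1386 - \frac{1}{75} = \frac{103949}{75}$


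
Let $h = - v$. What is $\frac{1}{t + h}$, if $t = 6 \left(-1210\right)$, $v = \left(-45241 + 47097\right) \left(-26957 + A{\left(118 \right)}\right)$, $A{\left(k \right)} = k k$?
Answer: $\frac{1}{24181988} \approx 4.1353 \cdot 10^{-8}$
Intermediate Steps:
$A{\left(k \right)} = k^{2}$
$v = -24189248$ ($v = \left(-45241 + 47097\right) \left(-26957 + 118^{2}\right) = 1856 \left(-26957 + 13924\right) = 1856 \left(-13033\right) = -24189248$)
$h = 24189248$ ($h = \left(-1\right) \left(-24189248\right) = 24189248$)
$t = -7260$
$\frac{1}{t + h} = \frac{1}{-7260 + 24189248} = \frac{1}{24181988}$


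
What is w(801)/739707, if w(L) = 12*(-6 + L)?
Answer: 3180/246569 ≈ 0.012897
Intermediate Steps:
w(L) = -72 + 12*L
w(801)/739707 = (-72 + 12*801)/739707 = (-72 + 9612)*(1/739707) = 9540*(1/739707) = 3180/246569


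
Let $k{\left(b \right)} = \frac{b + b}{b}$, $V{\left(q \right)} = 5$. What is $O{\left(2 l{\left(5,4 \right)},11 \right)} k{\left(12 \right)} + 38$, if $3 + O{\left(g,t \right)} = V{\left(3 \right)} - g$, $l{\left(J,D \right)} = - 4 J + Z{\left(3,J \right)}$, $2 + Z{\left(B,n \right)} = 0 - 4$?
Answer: $146$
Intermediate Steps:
$Z{\left(B,n \right)} = -6$ ($Z{\left(B,n \right)} = -2 + \left(0 - 4\right) = -2 - 4 = -6$)
$l{\left(J,D \right)} = -6 - 4 J$ ($l{\left(J,D \right)} = - 4 J - 6 = -6 - 4 J$)
$k{\left(b \right)} = 2$ ($k{\left(b \right)} = \frac{2 b}{b} = 2$)
$O{\left(g,t \right)} = 2 - g$ ($O{\left(g,t \right)} = -3 - \left(-5 + g\right) = 2 - g$)
$O{\left(2 l{\left(5,4 \right)},11 \right)} k{\left(12 \right)} + 38 = \left(2 - 2 \left(-6 - 20\right)\right) 2 + 38 = \left(2 - 2 \left(-26\right)\right) 2 + 38 = \left(2 - -52\right) 2 + 38 = \left(2 + 52\right) 2 + 38 = 54 \cdot 2 + 38 = 108 + 38 = 146$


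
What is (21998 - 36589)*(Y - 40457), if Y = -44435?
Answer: 1238659172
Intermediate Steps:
(21998 - 36589)*(Y - 40457) = (21998 - 36589)*(-44435 - 40457) = -14591*(-84892) = 1238659172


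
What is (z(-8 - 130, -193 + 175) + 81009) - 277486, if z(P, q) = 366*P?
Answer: -246985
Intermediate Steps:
(z(-8 - 130, -193 + 175) + 81009) - 277486 = (366*(-8 - 130) + 81009) - 277486 = (366*(-138) + 81009) - 277486 = (-50508 + 81009) - 277486 = 30501 - 277486 = -246985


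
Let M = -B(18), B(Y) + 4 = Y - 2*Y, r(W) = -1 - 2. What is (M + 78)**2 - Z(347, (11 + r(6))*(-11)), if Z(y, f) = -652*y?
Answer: 236244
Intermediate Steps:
r(W) = -3
B(Y) = -4 - Y (B(Y) = -4 + (Y - 2*Y) = -4 - Y)
M = 22 (M = -(-4 - 1*18) = -(-4 - 18) = -1*(-22) = 22)
(M + 78)**2 - Z(347, (11 + r(6))*(-11)) = (22 + 78)**2 - (-652)*347 = 100**2 - 1*(-226244) = 10000 + 226244 = 236244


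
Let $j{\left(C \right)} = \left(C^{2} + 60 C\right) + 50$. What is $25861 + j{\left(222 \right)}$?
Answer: $88515$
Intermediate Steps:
$j{\left(C \right)} = 50 + C^{2} + 60 C$
$25861 + j{\left(222 \right)} = 25861 + \left(50 + 222^{2} + 60 \cdot 222\right) = 25861 + \left(50 + 49284 + 13320\right) = 25861 + 62654 = 88515$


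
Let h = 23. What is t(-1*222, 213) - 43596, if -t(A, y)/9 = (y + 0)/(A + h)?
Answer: -8673687/199 ≈ -43586.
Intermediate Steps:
t(A, y) = -9*y/(23 + A) (t(A, y) = -9*(y + 0)/(A + 23) = -9*y/(23 + A))
t(-1*222, 213) - 43596 = -9*213/(23 - 1*222) - 43596 = -9*213/(23 - 222) - 43596 = -9*213/(-199) - 43596 = -9*213*(-1/199) - 43596 = 1917/199 - 43596 = -8673687/199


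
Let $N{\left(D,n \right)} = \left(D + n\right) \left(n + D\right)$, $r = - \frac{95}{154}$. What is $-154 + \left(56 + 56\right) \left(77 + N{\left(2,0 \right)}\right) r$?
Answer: $- \frac{63254}{11} \approx -5750.4$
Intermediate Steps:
$r = - \frac{95}{154}$ ($r = \left(-95\right) \frac{1}{154} = - \frac{95}{154} \approx -0.61688$)
$N{\left(D,n \right)} = \left(D + n\right)^{2}$ ($N{\left(D,n \right)} = \left(D + n\right) \left(D + n\right) = \left(D + n\right)^{2}$)
$-154 + \left(56 + 56\right) \left(77 + N{\left(2,0 \right)}\right) r = -154 + \left(56 + 56\right) \left(77 + \left(2 + 0\right)^{2}\right) \left(- \frac{95}{154}\right) = -154 + 112 \left(77 + 2^{2}\right) \left(- \frac{95}{154}\right) = -154 + 112 \left(77 + 4\right) \left(- \frac{95}{154}\right) = -154 + 112 \cdot 81 \left(- \frac{95}{154}\right) = -154 + 9072 \left(- \frac{95}{154}\right) = -154 - \frac{61560}{11} = - \frac{63254}{11}$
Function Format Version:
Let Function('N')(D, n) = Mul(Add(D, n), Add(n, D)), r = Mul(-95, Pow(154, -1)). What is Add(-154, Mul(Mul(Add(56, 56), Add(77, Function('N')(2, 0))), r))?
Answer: Rational(-63254, 11) ≈ -5750.4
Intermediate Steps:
r = Rational(-95, 154) (r = Mul(-95, Rational(1, 154)) = Rational(-95, 154) ≈ -0.61688)
Function('N')(D, n) = Pow(Add(D, n), 2) (Function('N')(D, n) = Mul(Add(D, n), Add(D, n)) = Pow(Add(D, n), 2))
Add(-154, Mul(Mul(Add(56, 56), Add(77, Function('N')(2, 0))), r)) = Add(-154, Mul(Mul(Add(56, 56), Add(77, Pow(Add(2, 0), 2))), Rational(-95, 154))) = Add(-154, Mul(Mul(112, Add(77, Pow(2, 2))), Rational(-95, 154))) = Add(-154, Mul(Mul(112, Add(77, 4)), Rational(-95, 154))) = Add(-154, Mul(Mul(112, 81), Rational(-95, 154))) = Add(-154, Mul(9072, Rational(-95, 154))) = Add(-154, Rational(-61560, 11)) = Rational(-63254, 11)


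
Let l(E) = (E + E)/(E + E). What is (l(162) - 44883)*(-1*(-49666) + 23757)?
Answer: -3295371086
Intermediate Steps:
l(E) = 1 (l(E) = (2*E)/((2*E)) = (2*E)*(1/(2*E)) = 1)
(l(162) - 44883)*(-1*(-49666) + 23757) = (1 - 44883)*(-1*(-49666) + 23757) = -44882*(49666 + 23757) = -44882*73423 = -3295371086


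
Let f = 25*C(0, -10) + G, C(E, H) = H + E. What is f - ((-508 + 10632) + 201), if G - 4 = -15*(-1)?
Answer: -10556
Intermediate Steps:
G = 19 (G = 4 - 15*(-1) = 4 + 15 = 19)
C(E, H) = E + H
f = -231 (f = 25*(0 - 10) + 19 = 25*(-10) + 19 = -250 + 19 = -231)
f - ((-508 + 10632) + 201) = -231 - ((-508 + 10632) + 201) = -231 - (10124 + 201) = -231 - 1*10325 = -231 - 10325 = -10556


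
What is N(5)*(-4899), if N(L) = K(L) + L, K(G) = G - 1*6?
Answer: -19596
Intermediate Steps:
K(G) = -6 + G (K(G) = G - 6 = -6 + G)
N(L) = -6 + 2*L (N(L) = (-6 + L) + L = -6 + 2*L)
N(5)*(-4899) = (-6 + 2*5)*(-4899) = (-6 + 10)*(-4899) = 4*(-4899) = -19596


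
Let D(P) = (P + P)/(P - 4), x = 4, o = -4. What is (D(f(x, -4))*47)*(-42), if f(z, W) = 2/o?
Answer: -1316/3 ≈ -438.67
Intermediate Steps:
f(z, W) = -½ (f(z, W) = 2/(-4) = 2*(-¼) = -½)
D(P) = 2*P/(-4 + P) (D(P) = (2*P)/(-4 + P) = 2*P/(-4 + P))
(D(f(x, -4))*47)*(-42) = ((2*(-½)/(-4 - ½))*47)*(-42) = ((2*(-½)/(-9/2))*47)*(-42) = ((2*(-½)*(-2/9))*47)*(-42) = ((2/9)*47)*(-42) = (94/9)*(-42) = -1316/3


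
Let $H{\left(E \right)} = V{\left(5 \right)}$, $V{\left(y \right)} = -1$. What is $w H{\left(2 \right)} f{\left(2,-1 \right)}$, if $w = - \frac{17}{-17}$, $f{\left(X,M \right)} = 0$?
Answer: $0$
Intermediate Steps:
$w = 1$ ($w = \left(-17\right) \left(- \frac{1}{17}\right) = 1$)
$H{\left(E \right)} = -1$
$w H{\left(2 \right)} f{\left(2,-1 \right)} = 1 \left(-1\right) 0 = \left(-1\right) 0 = 0$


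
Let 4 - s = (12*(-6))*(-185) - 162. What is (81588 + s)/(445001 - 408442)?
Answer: 68434/36559 ≈ 1.8719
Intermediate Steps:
s = -13154 (s = 4 - ((12*(-6))*(-185) - 162) = 4 - (-72*(-185) - 162) = 4 - (13320 - 162) = 4 - 1*13158 = 4 - 13158 = -13154)
(81588 + s)/(445001 - 408442) = (81588 - 13154)/(445001 - 408442) = 68434/36559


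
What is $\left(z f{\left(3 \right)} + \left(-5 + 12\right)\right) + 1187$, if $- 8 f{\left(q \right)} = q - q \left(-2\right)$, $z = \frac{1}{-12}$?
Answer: $\frac{38211}{32} \approx 1194.1$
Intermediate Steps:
$z = - \frac{1}{12} \approx -0.083333$
$f{\left(q \right)} = - \frac{3 q}{8}$ ($f{\left(q \right)} = - \frac{q - q \left(-2\right)}{8} = - \frac{q - - 2 q}{8} = - \frac{q + 2 q}{8} = - \frac{3 q}{8}$)
$\left(z f{\left(3 \right)} + \left(-5 + 12\right)\right) + 1187 = \left(- \frac{\left(- \frac{3}{8}\right) 3}{12} + \left(-5 + 12\right)\right) + 1187 = \left(\left(- \frac{1}{12}\right) \left(- \frac{9}{8}\right) + 7\right) + 1187 = \left(\frac{3}{32} + 7\right) + 1187 = \frac{227}{32} + 1187 = \frac{38211}{32}$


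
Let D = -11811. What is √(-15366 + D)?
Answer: I*√27177 ≈ 164.85*I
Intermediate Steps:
√(-15366 + D) = √(-15366 - 11811) = √(-27177) = I*√27177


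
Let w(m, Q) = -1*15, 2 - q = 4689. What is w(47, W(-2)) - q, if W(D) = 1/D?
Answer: 4672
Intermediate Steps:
q = -4687 (q = 2 - 1*4689 = 2 - 4689 = -4687)
w(m, Q) = -15
w(47, W(-2)) - q = -15 - 1*(-4687) = -15 + 4687 = 4672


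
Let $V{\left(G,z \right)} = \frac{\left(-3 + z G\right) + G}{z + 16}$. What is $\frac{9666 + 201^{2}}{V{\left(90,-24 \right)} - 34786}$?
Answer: $- \frac{400536}{276215} \approx -1.4501$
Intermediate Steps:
$V{\left(G,z \right)} = \frac{-3 + G + G z}{16 + z}$ ($V{\left(G,z \right)} = \frac{\left(-3 + G z\right) + G}{16 + z} = \frac{-3 + G + G z}{16 + z}$)
$\frac{9666 + 201^{2}}{V{\left(90,-24 \right)} - 34786} = \frac{9666 + 201^{2}}{\frac{-3 + 90 + 90 \left(-24\right)}{16 - 24} - 34786} = \frac{9666 + 40401}{\frac{-3 + 90 - 2160}{-8} - 34786} = \frac{50067}{\left(- \frac{1}{8}\right) \left(-2073\right) - 34786} = \frac{50067}{\frac{2073}{8} - 34786} = \frac{50067}{- \frac{276215}{8}} = 50067 \left(- \frac{8}{276215}\right) = - \frac{400536}{276215}$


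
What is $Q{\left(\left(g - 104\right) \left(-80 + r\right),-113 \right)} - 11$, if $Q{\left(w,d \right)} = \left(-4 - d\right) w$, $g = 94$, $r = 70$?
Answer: $10889$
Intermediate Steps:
$Q{\left(w,d \right)} = w \left(-4 - d\right)$
$Q{\left(\left(g - 104\right) \left(-80 + r\right),-113 \right)} - 11 = - \left(94 - 104\right) \left(-80 + 70\right) \left(4 - 113\right) - 11 = \left(-1\right) \left(\left(-10\right) \left(-10\right)\right) \left(-109\right) - 11 = \left(-1\right) 100 \left(-109\right) - 11 = 10900 - 11 = 10889$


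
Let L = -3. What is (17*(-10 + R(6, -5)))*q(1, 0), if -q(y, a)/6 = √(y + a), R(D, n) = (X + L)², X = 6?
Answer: 102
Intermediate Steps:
R(D, n) = 9 (R(D, n) = (6 - 3)² = 3² = 9)
q(y, a) = -6*√(a + y) (q(y, a) = -6*√(y + a) = -6*√(a + y))
(17*(-10 + R(6, -5)))*q(1, 0) = (17*(-10 + 9))*(-6*√(0 + 1)) = (17*(-1))*(-6*√1) = -(-102) = -17*(-6) = 102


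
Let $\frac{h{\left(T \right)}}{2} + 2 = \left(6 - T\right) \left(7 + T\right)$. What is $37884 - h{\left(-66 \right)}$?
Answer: $46384$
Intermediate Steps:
$h{\left(T \right)} = -4 + 2 \left(6 - T\right) \left(7 + T\right)$
$37884 - h{\left(-66 \right)} = 37884 - \left(80 - -132 - 2 \left(-66\right)^{2}\right) = 37884 - \left(80 + 132 - 8712\right) = 37884 - -8500 = 37884 + 8500 = 46384$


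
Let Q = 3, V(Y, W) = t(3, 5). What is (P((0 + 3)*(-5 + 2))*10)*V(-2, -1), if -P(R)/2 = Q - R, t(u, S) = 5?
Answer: -1200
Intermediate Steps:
V(Y, W) = 5
P(R) = -6 + 2*R (P(R) = -2*(3 - R) = -6 + 2*R)
(P((0 + 3)*(-5 + 2))*10)*V(-2, -1) = ((-6 + 2*((0 + 3)*(-5 + 2)))*10)*5 = ((-6 + 2*(3*(-3)))*10)*5 = ((-6 + 2*(-9))*10)*5 = ((-6 - 18)*10)*5 = -24*10*5 = -240*5 = -1200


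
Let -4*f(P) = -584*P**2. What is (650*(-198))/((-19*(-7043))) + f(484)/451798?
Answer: 2259289564796/30229126483 ≈ 74.739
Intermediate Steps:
f(P) = 146*P**2 (f(P) = -(-146)*P**2 = 146*P**2)
(650*(-198))/((-19*(-7043))) + f(484)/451798 = (650*(-198))/((-19*(-7043))) + (146*484**2)/451798 = -128700/133817 + (146*234256)*(1/451798) = -128700*1/133817 + 34201376*(1/451798) = -128700/133817 + 17100688/225899 = 2259289564796/30229126483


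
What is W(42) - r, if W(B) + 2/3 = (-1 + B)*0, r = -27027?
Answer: 81079/3 ≈ 27026.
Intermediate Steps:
W(B) = -⅔ (W(B) = -⅔ + (-1 + B)*0 = -⅔ + 0 = -⅔)
W(42) - r = -⅔ - 1*(-27027) = -⅔ + 27027 = 81079/3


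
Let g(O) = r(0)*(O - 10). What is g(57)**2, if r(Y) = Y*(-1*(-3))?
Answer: 0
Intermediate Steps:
r(Y) = 3*Y (r(Y) = Y*3 = 3*Y)
g(O) = 0 (g(O) = (3*0)*(O - 10) = 0*(-10 + O) = 0)
g(57)**2 = 0**2 = 0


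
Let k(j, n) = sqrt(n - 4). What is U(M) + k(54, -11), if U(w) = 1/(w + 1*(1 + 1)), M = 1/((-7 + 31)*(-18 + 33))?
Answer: 360/721 + I*sqrt(15) ≈ 0.49931 + 3.873*I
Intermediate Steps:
k(j, n) = sqrt(-4 + n)
M = 1/360 (M = 1/(24*15) = 1/360 ≈ 0.0027778)
U(w) = 1/(2 + w) (U(w) = 1/(w + 1*2) = 1/(w + 2) = 1/(2 + w))
U(M) + k(54, -11) = 1/(2 + 1/360) + sqrt(-4 - 11) = 1/(721/360) + sqrt(-15) = 360/721 + I*sqrt(15)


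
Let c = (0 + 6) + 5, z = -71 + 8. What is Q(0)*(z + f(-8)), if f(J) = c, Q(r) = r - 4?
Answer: 208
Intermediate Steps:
Q(r) = -4 + r
z = -63
c = 11 (c = 6 + 5 = 11)
f(J) = 11
Q(0)*(z + f(-8)) = (-4 + 0)*(-63 + 11) = -4*(-52) = 208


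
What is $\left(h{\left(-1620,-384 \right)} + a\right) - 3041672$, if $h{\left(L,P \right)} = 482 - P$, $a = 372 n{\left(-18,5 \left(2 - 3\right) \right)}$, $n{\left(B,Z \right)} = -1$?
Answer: $-3041178$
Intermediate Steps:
$a = -372$ ($a = 372 \left(-1\right) = -372$)
$\left(h{\left(-1620,-384 \right)} + a\right) - 3041672 = \left(\left(482 - -384\right) - 372\right) - 3041672 = \left(\left(482 + 384\right) - 372\right) - 3041672 = \left(866 - 372\right) - 3041672 = 494 - 3041672 = -3041178$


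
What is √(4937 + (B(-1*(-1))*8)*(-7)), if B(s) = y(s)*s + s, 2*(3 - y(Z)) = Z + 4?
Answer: √4853 ≈ 69.663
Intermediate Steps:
y(Z) = 1 - Z/2 (y(Z) = 3 - (Z + 4)/2 = 3 - (4 + Z)/2 = 3 + (-2 - Z/2) = 1 - Z/2)
B(s) = s + s*(1 - s/2) (B(s) = (1 - s/2)*s + s = s*(1 - s/2) + s = s + s*(1 - s/2))
√(4937 + (B(-1*(-1))*8)*(-7)) = √(4937 + (((-1*(-1))*(4 - (-1)*(-1))/2)*8)*(-7)) = √(4937 + (((½)*1*(4 - 1*1))*8)*(-7)) = √(4937 + (((½)*1*(4 - 1))*8)*(-7)) = √(4937 + (((½)*1*3)*8)*(-7)) = √(4937 + ((3/2)*8)*(-7)) = √(4937 + 12*(-7)) = √(4937 - 84) = √4853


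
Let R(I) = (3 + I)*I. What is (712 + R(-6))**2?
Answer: 532900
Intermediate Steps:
R(I) = I*(3 + I)
(712 + R(-6))**2 = (712 - 6*(3 - 6))**2 = (712 - 6*(-3))**2 = (712 + 18)**2 = 730**2 = 532900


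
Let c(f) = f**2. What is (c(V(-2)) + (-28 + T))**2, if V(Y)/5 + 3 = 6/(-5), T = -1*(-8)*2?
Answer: 184041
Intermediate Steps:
T = 16 (T = 8*2 = 16)
V(Y) = -21 (V(Y) = -15 + 5*(6/(-5)) = -15 + 5*(6*(-1/5)) = -15 + 5*(-6/5) = -15 - 6 = -21)
(c(V(-2)) + (-28 + T))**2 = ((-21)**2 + (-28 + 16))**2 = (441 - 12)**2 = 429**2 = 184041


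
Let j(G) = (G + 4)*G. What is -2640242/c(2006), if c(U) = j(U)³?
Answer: -1320121/32775623537932908000 ≈ -4.0278e-14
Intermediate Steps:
j(G) = G*(4 + G) (j(G) = (4 + G)*G = G*(4 + G))
c(U) = U³*(4 + U)³ (c(U) = (U*(4 + U))³ = U³*(4 + U)³)
-2640242/c(2006) = -2640242*1/(8072216216*(4 + 2006)³) = -2640242/(8072216216*2010³) = -2640242/(8072216216*8120601000) = -2640242/65551247075865816000 = -2640242*1/65551247075865816000 = -1320121/32775623537932908000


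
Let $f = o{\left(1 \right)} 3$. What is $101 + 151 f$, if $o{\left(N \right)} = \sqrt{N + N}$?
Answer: $101 + 453 \sqrt{2} \approx 741.64$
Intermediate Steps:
$o{\left(N \right)} = \sqrt{2} \sqrt{N}$ ($o{\left(N \right)} = \sqrt{2 N} = \sqrt{2} \sqrt{N}$)
$f = 3 \sqrt{2}$ ($f = \sqrt{2} \sqrt{1} \cdot 3 = \sqrt{2} \cdot 1 \cdot 3 = \sqrt{2} \cdot 3 = 3 \sqrt{2} \approx 4.2426$)
$101 + 151 f = 101 + 151 \cdot 3 \sqrt{2} = 101 + 453 \sqrt{2}$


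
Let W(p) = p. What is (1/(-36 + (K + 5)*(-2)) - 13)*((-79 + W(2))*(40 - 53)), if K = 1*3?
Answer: -52129/4 ≈ -13032.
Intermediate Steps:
K = 3
(1/(-36 + (K + 5)*(-2)) - 13)*((-79 + W(2))*(40 - 53)) = (1/(-36 + (3 + 5)*(-2)) - 13)*((-79 + 2)*(40 - 53)) = (1/(-36 + 8*(-2)) - 13)*(-77*(-13)) = (1/(-36 - 16) - 13)*1001 = (1/(-52) - 13)*1001 = (-1/52 - 13)*1001 = -677/52*1001 = -52129/4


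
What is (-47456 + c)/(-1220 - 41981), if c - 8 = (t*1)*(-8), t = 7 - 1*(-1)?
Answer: 47512/43201 ≈ 1.0998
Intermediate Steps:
t = 8 (t = 7 + 1 = 8)
c = -56 (c = 8 + (8*1)*(-8) = 8 + 8*(-8) = 8 - 64 = -56)
(-47456 + c)/(-1220 - 41981) = (-47456 - 56)/(-1220 - 41981) = -47512/(-43201) = -47512*(-1/43201) = 47512/43201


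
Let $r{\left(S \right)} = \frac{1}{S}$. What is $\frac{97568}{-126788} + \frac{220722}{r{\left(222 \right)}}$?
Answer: $\frac{1553161977556}{31697} \approx 4.9 \cdot 10^{7}$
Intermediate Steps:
$\frac{97568}{-126788} + \frac{220722}{r{\left(222 \right)}} = \frac{97568}{-126788} + \frac{220722}{\frac{1}{222}} = 97568 \left(- \frac{1}{126788}\right) + 220722 \frac{1}{\frac{1}{222}} = - \frac{24392}{31697} + 220722 \cdot 222 = - \frac{24392}{31697} + 49000284 = \frac{1553161977556}{31697}$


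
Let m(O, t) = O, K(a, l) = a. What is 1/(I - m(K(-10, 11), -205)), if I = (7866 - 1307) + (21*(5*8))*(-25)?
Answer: -1/14431 ≈ -6.9295e-5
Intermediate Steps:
I = -14441 (I = 6559 + (21*40)*(-25) = 6559 + 840*(-25) = 6559 - 21000 = -14441)
1/(I - m(K(-10, 11), -205)) = 1/(-14441 - 1*(-10)) = 1/(-14441 + 10) = 1/(-14431) = -1/14431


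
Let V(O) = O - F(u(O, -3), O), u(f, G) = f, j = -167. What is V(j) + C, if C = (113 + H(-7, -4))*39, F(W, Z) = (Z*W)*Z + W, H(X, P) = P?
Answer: 4661714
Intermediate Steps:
F(W, Z) = W + W*Z² (F(W, Z) = (W*Z)*Z + W = W*Z² + W = W + W*Z²)
C = 4251 (C = (113 - 4)*39 = 109*39 = 4251)
V(O) = O - O*(1 + O²)
V(j) + C = -1*(-167)³ + 4251 = -1*(-4657463) + 4251 = 4657463 + 4251 = 4661714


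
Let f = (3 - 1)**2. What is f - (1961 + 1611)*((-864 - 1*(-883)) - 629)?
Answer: 2178924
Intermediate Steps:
f = 4 (f = 2**2 = 4)
f - (1961 + 1611)*((-864 - 1*(-883)) - 629) = 4 - (1961 + 1611)*((-864 - 1*(-883)) - 629) = 4 - 3572*((-864 + 883) - 629) = 4 - 3572*(19 - 629) = 4 - 3572*(-610) = 4 - 1*(-2178920) = 4 + 2178920 = 2178924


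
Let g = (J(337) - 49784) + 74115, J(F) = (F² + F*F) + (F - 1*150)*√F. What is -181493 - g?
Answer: -432962 - 187*√337 ≈ -4.3640e+5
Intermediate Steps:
J(F) = 2*F² + √F*(-150 + F) (J(F) = (F² + F²) + (F - 150)*√F = 2*F² + (-150 + F)*√F = 2*F² + √F*(-150 + F))
g = 251469 + 187*√337 (g = ((337^(3/2) - 150*√337 + 2*337²) - 49784) + 74115 = ((337*√337 - 150*√337 + 2*113569) - 49784) + 74115 = ((337*√337 - 150*√337 + 227138) - 49784) + 74115 = ((227138 + 187*√337) - 49784) + 74115 = (177354 + 187*√337) + 74115 = 251469 + 187*√337 ≈ 2.5490e+5)
-181493 - g = -181493 - (251469 + 187*√337) = -181493 + (-251469 - 187*√337) = -432962 - 187*√337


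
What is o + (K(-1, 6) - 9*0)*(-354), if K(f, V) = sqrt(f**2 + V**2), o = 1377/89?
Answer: 1377/89 - 354*sqrt(37) ≈ -2137.8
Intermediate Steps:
o = 1377/89 (o = 1377*(1/89) = 1377/89 ≈ 15.472)
K(f, V) = sqrt(V**2 + f**2)
o + (K(-1, 6) - 9*0)*(-354) = 1377/89 + (sqrt(6**2 + (-1)**2) - 9*0)*(-354) = 1377/89 + (sqrt(36 + 1) + 0)*(-354) = 1377/89 + (sqrt(37) + 0)*(-354) = 1377/89 + sqrt(37)*(-354) = 1377/89 - 354*sqrt(37)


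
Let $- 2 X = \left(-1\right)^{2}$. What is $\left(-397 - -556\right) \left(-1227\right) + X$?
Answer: $- \frac{390187}{2} \approx -1.9509 \cdot 10^{5}$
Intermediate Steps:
$X = - \frac{1}{2}$ ($X = - \frac{\left(-1\right)^{2}}{2} = \left(- \frac{1}{2}\right) 1 = - \frac{1}{2} \approx -0.5$)
$\left(-397 - -556\right) \left(-1227\right) + X = \left(-397 - -556\right) \left(-1227\right) - \frac{1}{2} = \left(-397 + 556\right) \left(-1227\right) - \frac{1}{2} = 159 \left(-1227\right) - \frac{1}{2} = -195093 - \frac{1}{2} = - \frac{390187}{2}$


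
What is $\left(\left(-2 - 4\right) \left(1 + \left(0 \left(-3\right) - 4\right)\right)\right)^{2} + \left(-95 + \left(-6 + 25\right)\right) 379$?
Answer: $-28480$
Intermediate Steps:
$\left(\left(-2 - 4\right) \left(1 + \left(0 \left(-3\right) - 4\right)\right)\right)^{2} + \left(-95 + \left(-6 + 25\right)\right) 379 = \left(- 6 \left(1 + \left(0 - 4\right)\right)\right)^{2} + \left(-95 + 19\right) 379 = \left(- 6 \left(1 - 4\right)\right)^{2} - 28804 = \left(\left(-6\right) \left(-3\right)\right)^{2} - 28804 = 18^{2} - 28804 = 324 - 28804 = -28480$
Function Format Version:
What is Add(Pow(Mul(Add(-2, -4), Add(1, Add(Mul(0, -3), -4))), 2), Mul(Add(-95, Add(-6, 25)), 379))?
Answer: -28480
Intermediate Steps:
Add(Pow(Mul(Add(-2, -4), Add(1, Add(Mul(0, -3), -4))), 2), Mul(Add(-95, Add(-6, 25)), 379)) = Add(Pow(Mul(-6, Add(1, Add(0, -4))), 2), Mul(Add(-95, 19), 379)) = Add(Pow(Mul(-6, Add(1, -4)), 2), Mul(-76, 379)) = Add(Pow(Mul(-6, -3), 2), -28804) = Add(Pow(18, 2), -28804) = Add(324, -28804) = -28480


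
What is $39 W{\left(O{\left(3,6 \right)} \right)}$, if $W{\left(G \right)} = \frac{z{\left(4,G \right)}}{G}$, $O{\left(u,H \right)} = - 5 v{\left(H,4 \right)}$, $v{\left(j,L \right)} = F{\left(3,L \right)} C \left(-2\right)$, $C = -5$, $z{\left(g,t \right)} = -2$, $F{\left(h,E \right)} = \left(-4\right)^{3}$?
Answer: $- \frac{39}{1600} \approx -0.024375$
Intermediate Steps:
$F{\left(h,E \right)} = -64$
$v{\left(j,L \right)} = -640$ ($v{\left(j,L \right)} = \left(-64\right) \left(-5\right) \left(-2\right) = 320 \left(-2\right) = -640$)
$O{\left(u,H \right)} = 3200$ ($O{\left(u,H \right)} = \left(-5\right) \left(-640\right) = 3200$)
$W{\left(G \right)} = - \frac{2}{G}$
$39 W{\left(O{\left(3,6 \right)} \right)} = 39 \left(- \frac{2}{3200}\right) = 39 \left(\left(-2\right) \frac{1}{3200}\right) = 39 \left(- \frac{1}{1600}\right) = - \frac{39}{1600}$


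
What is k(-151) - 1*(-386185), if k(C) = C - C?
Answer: 386185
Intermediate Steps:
k(C) = 0
k(-151) - 1*(-386185) = 0 - 1*(-386185) = 0 + 386185 = 386185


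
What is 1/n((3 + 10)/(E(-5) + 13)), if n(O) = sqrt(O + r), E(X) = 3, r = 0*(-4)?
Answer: 4*sqrt(13)/13 ≈ 1.1094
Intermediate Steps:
r = 0
n(O) = sqrt(O) (n(O) = sqrt(O + 0) = sqrt(O))
1/n((3 + 10)/(E(-5) + 13)) = 1/(sqrt((3 + 10)/(3 + 13))) = 1/(sqrt(13/16)) = 1/(sqrt(13)/4) = 4*sqrt(13)/13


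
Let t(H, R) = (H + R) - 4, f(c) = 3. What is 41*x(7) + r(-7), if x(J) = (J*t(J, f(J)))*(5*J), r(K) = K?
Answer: 60263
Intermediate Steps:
t(H, R) = -4 + H + R
x(J) = 5*J²*(-1 + J) (x(J) = (J*(-4 + J + 3))*(5*J) = (J*(-1 + J))*(5*J) = 5*J²*(-1 + J))
41*x(7) + r(-7) = 41*(5*7²*(-1 + 7)) - 7 = 41*(5*49*6) - 7 = 41*1470 - 7 = 60270 - 7 = 60263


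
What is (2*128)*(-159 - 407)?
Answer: -144896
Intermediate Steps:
(2*128)*(-159 - 407) = 256*(-566) = -144896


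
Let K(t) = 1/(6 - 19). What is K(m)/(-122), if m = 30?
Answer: 1/1586 ≈ 0.00063052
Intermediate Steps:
K(t) = -1/13 (K(t) = 1/(-13) = -1/13)
K(m)/(-122) = -1/13/(-122) = -1/13*(-1/122) = 1/1586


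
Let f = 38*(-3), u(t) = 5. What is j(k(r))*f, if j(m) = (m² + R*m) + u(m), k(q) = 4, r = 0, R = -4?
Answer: -570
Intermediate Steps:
j(m) = 5 + m² - 4*m (j(m) = (m² - 4*m) + 5 = 5 + m² - 4*m)
f = -114
j(k(r))*f = (5 + 4² - 4*4)*(-114) = (5 + 16 - 16)*(-114) = 5*(-114) = -570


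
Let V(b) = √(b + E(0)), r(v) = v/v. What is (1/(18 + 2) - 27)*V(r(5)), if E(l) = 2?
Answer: -539*√3/20 ≈ -46.679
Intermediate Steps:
r(v) = 1
V(b) = √(2 + b) (V(b) = √(b + 2) = √(2 + b))
(1/(18 + 2) - 27)*V(r(5)) = (1/(18 + 2) - 27)*√(2 + 1) = (1/20 - 27)*√3 = -539*√3/20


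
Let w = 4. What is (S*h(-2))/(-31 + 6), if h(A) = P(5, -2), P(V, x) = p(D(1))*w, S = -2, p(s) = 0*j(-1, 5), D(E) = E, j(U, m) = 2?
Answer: 0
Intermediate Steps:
p(s) = 0 (p(s) = 0*2 = 0)
P(V, x) = 0 (P(V, x) = 0*4 = 0)
h(A) = 0
(S*h(-2))/(-31 + 6) = (-2*0)/(-31 + 6) = 0/(-25) = 0*(-1/25) = 0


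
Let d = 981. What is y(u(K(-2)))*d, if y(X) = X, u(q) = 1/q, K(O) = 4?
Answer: 981/4 ≈ 245.25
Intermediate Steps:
y(u(K(-2)))*d = 981/4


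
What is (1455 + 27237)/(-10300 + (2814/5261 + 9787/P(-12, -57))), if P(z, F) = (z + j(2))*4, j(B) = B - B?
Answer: -7245533376/2652392735 ≈ -2.7317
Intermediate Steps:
j(B) = 0
P(z, F) = 4*z (P(z, F) = (z + 0)*4 = z*4 = 4*z)
(1455 + 27237)/(-10300 + (2814/5261 + 9787/P(-12, -57))) = (1455 + 27237)/(-10300 + (2814/5261 + 9787/((4*(-12))))) = 28692/(-10300 + (2814*(1/5261) + 9787/(-48))) = 28692/(-10300 + (2814/5261 + 9787*(-1/48))) = 28692/(-10300 + (2814/5261 - 9787/48)) = 28692/(-10300 - 51354335/252528) = 28692/(-2652392735/252528) = 28692*(-252528/2652392735) = -7245533376/2652392735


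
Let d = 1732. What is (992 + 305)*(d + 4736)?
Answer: 8388996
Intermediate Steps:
(992 + 305)*(d + 4736) = (992 + 305)*(1732 + 4736) = 1297*6468 = 8388996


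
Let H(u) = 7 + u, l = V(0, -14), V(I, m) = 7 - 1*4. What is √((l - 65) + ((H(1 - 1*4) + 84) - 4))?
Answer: √22 ≈ 4.6904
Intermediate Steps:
V(I, m) = 3 (V(I, m) = 7 - 4 = 3)
l = 3
√((l - 65) + ((H(1 - 1*4) + 84) - 4)) = √((3 - 65) + (((7 + (1 - 1*4)) + 84) - 4)) = √(-62 + (((7 + (1 - 4)) + 84) - 4)) = √(-62 + (((7 - 3) + 84) - 4)) = √(-62 + ((4 + 84) - 4)) = √(-62 + (88 - 4)) = √(-62 + 84) = √22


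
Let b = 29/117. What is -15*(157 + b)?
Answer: -91990/39 ≈ -2358.7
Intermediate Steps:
b = 29/117 (b = 29*(1/117) = 29/117 ≈ 0.24786)
-15*(157 + b) = -15*(157 + 29/117) = -15*18398/117 = -91990/39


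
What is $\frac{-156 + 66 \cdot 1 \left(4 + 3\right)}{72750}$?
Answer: $\frac{51}{12125} \approx 0.0042062$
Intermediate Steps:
$\frac{-156 + 66 \cdot 1 \left(4 + 3\right)}{72750} = \left(-156 + 66 \cdot 1 \cdot 7\right) \frac{1}{72750} = \left(-156 + 66 \cdot 7\right) \frac{1}{72750} = \left(-156 + 462\right) \frac{1}{72750} = 306 \cdot \frac{1}{72750} = \frac{51}{12125}$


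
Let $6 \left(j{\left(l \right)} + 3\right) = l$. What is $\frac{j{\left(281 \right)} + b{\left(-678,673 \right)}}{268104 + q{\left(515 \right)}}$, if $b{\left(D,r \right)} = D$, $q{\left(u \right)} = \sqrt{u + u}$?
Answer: $- \frac{85011310}{35939876893} + \frac{3805 \sqrt{1030}}{431278522716} \approx -0.0023651$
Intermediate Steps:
$q{\left(u \right)} = \sqrt{2} \sqrt{u}$ ($q{\left(u \right)} = \sqrt{2 u} = \sqrt{2} \sqrt{u}$)
$j{\left(l \right)} = -3 + \frac{l}{6}$
$\frac{j{\left(281 \right)} + b{\left(-678,673 \right)}}{268104 + q{\left(515 \right)}} = \frac{\left(-3 + \frac{1}{6} \cdot 281\right) - 678}{268104 + \sqrt{2} \sqrt{515}} = \frac{\left(-3 + \frac{281}{6}\right) - 678}{268104 + \sqrt{1030}} = \frac{\frac{263}{6} - 678}{268104 + \sqrt{1030}} = - \frac{3805}{6 \left(268104 + \sqrt{1030}\right)}$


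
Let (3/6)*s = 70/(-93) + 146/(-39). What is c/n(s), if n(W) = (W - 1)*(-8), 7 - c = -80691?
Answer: 16260647/16108 ≈ 1009.5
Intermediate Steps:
c = 80698 (c = 7 - 1*(-80691) = 7 + 80691 = 80698)
s = -3624/403 (s = 2*(70/(-93) + 146/(-39)) = 2*(70*(-1/93) + 146*(-1/39)) = 2*(-70/93 - 146/39) = 2*(-1812/403) = -3624/403 ≈ -8.9926)
n(W) = 8 - 8*W (n(W) = (-1 + W)*(-8) = 8 - 8*W)
c/n(s) = 80698/(8 - 8*(-3624/403)) = 80698/(8 + 28992/403) = 80698/(32216/403) = 80698*(403/32216) = 16260647/16108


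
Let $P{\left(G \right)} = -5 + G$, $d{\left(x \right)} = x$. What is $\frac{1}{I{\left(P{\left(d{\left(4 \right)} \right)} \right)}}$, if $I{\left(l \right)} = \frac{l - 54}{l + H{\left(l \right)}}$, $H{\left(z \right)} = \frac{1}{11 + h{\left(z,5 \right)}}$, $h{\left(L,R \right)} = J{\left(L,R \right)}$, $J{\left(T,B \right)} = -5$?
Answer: $\frac{1}{66} \approx 0.015152$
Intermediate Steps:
$h{\left(L,R \right)} = -5$
$H{\left(z \right)} = \frac{1}{6}$ ($H{\left(z \right)} = \frac{1}{11 - 5} = \frac{1}{6}$)
$I{\left(l \right)} = \frac{-54 + l}{\frac{1}{6} + l}$ ($I{\left(l \right)} = \frac{l - 54}{l + \frac{1}{6}} = \frac{-54 + l}{\frac{1}{6} + l}$)
$\frac{1}{I{\left(P{\left(d{\left(4 \right)} \right)} \right)}} = \frac{1}{6 \frac{1}{1 + 6 \left(-5 + 4\right)} \left(-54 + \left(-5 + 4\right)\right)} = \frac{1}{6 \frac{1}{1 + 6 \left(-1\right)} \left(-54 - 1\right)} = \frac{1}{6 \frac{1}{1 - 6} \left(-55\right)} = \frac{1}{6 \frac{1}{-5} \left(-55\right)} = \frac{1}{6 \left(- \frac{1}{5}\right) \left(-55\right)} = \frac{1}{66}$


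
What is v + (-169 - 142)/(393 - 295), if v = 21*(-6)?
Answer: -12659/98 ≈ -129.17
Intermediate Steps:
v = -126
v + (-169 - 142)/(393 - 295) = -126 + (-169 - 142)/(393 - 295) = -126 - 311/98 = -12659/98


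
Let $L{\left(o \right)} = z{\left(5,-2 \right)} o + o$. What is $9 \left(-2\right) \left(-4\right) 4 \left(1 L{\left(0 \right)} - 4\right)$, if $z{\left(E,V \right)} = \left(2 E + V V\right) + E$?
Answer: $-1152$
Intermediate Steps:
$z{\left(E,V \right)} = V^{2} + 3 E$ ($z{\left(E,V \right)} = \left(2 E + V^{2}\right) + E = \left(V^{2} + 2 E\right) + E = V^{2} + 3 E$)
$L{\left(o \right)} = 20 o$ ($L{\left(o \right)} = \left(\left(-2\right)^{2} + 3 \cdot 5\right) o + o = \left(4 + 15\right) o + o = 19 o + o = 20 o$)
$9 \left(-2\right) \left(-4\right) 4 \left(1 L{\left(0 \right)} - 4\right) = 9 \left(-2\right) \left(-4\right) 4 \left(1 \cdot 20 \cdot 0 - 4\right) = 9 \cdot 8 \cdot 4 \left(1 \cdot 0 - 4\right) = 9 \cdot 32 \left(0 - 4\right) = 288 \left(-4\right) = -1152$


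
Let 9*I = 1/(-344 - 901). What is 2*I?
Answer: -2/11205 ≈ -0.00017849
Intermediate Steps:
I = -1/11205 (I = 1/(9*(-344 - 901)) = (⅑)/(-1245) = (⅑)*(-1/1245) = -1/11205 ≈ -8.9246e-5)
2*I = 2*(-1/11205) = -2/11205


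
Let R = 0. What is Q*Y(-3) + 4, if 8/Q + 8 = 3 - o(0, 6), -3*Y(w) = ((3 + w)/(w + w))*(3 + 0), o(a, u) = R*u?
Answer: 4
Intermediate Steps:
o(a, u) = 0 (o(a, u) = 0*u = 0)
Y(w) = -(3 + w)/(2*w) (Y(w) = -(3 + w)/(w + w)*(3 + 0)/3 = -(3 + w)/((2*w))*3/3 = -(3 + w)*(1/(2*w))*3/3 = -(3 + w)/(2*w)*3/3 = -(3 + w)/(2*w))
Q = -8/5 (Q = 8/(-8 + (3 - 1*0)) = 8/(-8 + (3 + 0)) = 8/(-8 + 3) = 8/(-5) = 8*(-1/5) = -8/5 ≈ -1.6000)
Q*Y(-3) + 4 = -4*(-3 - 1*(-3))/(5*(-3)) + 4 = -4*(-1)*(-3 + 3)/(5*3) + 4 = -4*(-1)*0/(5*3) + 4 = -8/5*0 + 4 = 0 + 4 = 4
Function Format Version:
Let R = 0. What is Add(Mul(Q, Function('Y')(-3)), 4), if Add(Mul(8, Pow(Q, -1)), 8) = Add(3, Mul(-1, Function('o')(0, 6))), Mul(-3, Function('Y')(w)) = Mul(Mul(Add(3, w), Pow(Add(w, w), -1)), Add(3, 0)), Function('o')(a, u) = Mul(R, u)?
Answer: 4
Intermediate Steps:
Function('o')(a, u) = 0 (Function('o')(a, u) = Mul(0, u) = 0)
Function('Y')(w) = Mul(Rational(-1, 2), Pow(w, -1), Add(3, w)) (Function('Y')(w) = Mul(Rational(-1, 3), Mul(Mul(Add(3, w), Pow(Add(w, w), -1)), Add(3, 0))) = Mul(Rational(-1, 3), Mul(Mul(Add(3, w), Pow(Mul(2, w), -1)), 3)) = Mul(Rational(-1, 3), Mul(Mul(Add(3, w), Mul(Rational(1, 2), Pow(w, -1))), 3)) = Mul(Rational(-1, 3), Mul(Mul(Rational(1, 2), Pow(w, -1), Add(3, w)), 3)) = Mul(Rational(-1, 3), Mul(Rational(3, 2), Pow(w, -1), Add(3, w))) = Mul(Rational(-1, 2), Pow(w, -1), Add(3, w)))
Q = Rational(-8, 5) (Q = Mul(8, Pow(Add(-8, Add(3, Mul(-1, 0))), -1)) = Mul(8, Pow(Add(-8, Add(3, 0)), -1)) = Mul(8, Pow(Add(-8, 3), -1)) = Mul(8, Pow(-5, -1)) = Mul(8, Rational(-1, 5)) = Rational(-8, 5) ≈ -1.6000)
Add(Mul(Q, Function('Y')(-3)), 4) = Add(Mul(Rational(-8, 5), Mul(Rational(1, 2), Pow(-3, -1), Add(-3, Mul(-1, -3)))), 4) = Add(Mul(Rational(-8, 5), Mul(Rational(1, 2), Rational(-1, 3), Add(-3, 3))), 4) = Add(Mul(Rational(-8, 5), Mul(Rational(1, 2), Rational(-1, 3), 0)), 4) = Add(Mul(Rational(-8, 5), 0), 4) = Add(0, 4) = 4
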